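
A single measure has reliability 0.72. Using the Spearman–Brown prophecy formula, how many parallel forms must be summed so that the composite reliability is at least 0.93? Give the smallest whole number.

6

k ≥ ρ*(1−ρ₁)/(ρ₁(1−ρ*)) = 0.93·0.28 / (0.72·0.07) = 5.167.
Smallest integer k = 6.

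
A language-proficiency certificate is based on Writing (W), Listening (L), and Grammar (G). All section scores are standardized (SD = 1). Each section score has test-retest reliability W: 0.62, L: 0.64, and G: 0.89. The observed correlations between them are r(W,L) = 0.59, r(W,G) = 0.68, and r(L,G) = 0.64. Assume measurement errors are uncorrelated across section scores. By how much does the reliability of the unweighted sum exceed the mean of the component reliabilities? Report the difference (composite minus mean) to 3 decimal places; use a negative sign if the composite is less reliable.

Var(sum) = 3 + 3.82 = 6.82; true-score variance = 2.15 + 3.82 = 5.97; composite reliability = 0.8754.
Mean component reliability = 0.7167.
Difference = 0.8754 − 0.7167 = 0.159.

0.159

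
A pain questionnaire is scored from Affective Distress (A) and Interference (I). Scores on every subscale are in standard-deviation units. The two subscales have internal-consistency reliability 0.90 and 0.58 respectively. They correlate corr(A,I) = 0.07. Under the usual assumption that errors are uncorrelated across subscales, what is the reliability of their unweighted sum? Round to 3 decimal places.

Var(A+I) = 2 + 2·[0.07] = 2 + 0.14 = 2.14.
Because errors are independent across components, Cov(Tᵢ,Tⱼ) = Cov(Xᵢ,Xⱼ); the off-diagonal part of the true-score variance is the same as above.
True-score variance = [0.90 + 0.58] + 0.14 = 1.48 + 0.14 = 1.62.
Reliability = 1.62 / 2.14 = 0.757.

0.757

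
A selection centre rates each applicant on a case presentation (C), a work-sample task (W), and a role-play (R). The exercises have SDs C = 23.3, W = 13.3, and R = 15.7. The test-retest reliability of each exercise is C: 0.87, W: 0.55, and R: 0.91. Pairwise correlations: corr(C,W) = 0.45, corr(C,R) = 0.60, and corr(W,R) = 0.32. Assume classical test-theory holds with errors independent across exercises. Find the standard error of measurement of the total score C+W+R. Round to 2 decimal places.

13.13

Var(total) = 966.27 + 851.511 = 1817.78.
True-score variance = 793.91 + 851.511 = 1645.42, so reliability = 0.9052.
Error variance = 1817.78 − 1645.42 = 172.36; SEM = √172.36 = 13.13.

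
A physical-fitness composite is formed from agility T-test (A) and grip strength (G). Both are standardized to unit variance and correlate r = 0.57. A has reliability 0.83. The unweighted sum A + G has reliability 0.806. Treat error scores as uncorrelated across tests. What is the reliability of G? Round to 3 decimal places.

Var(A+G) = 2 + 2·0.57 = 3.140.
True-score variance = ρ_A + ρ_G + 2·0.57, so 0.806 = (0.83 + ρ_G + 1.14) / 3.140.
ρ_G = 0.806·3.140 − 0.83 − 1.14 = 0.561.

0.561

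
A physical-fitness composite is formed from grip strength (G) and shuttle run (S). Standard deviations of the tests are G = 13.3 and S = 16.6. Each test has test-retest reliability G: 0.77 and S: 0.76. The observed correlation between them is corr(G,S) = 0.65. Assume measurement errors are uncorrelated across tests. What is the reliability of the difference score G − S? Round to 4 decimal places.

0.3543

Var(G−S) = 13.3² + 16.6² − 2·13.3·16.6·0.65 = 452.45 − 287.014 = 165.436.
Under uncorrelated errors the observed covariances equal the true-score covariances, so only the own-variance terms attenuate.
True-score variance = [13.3²·0.77 + 16.6²·0.76] − 287.014 = 345.631 − 287.014 = 58.6169.
Reliability = 58.6169 / 165.436 = 0.3543.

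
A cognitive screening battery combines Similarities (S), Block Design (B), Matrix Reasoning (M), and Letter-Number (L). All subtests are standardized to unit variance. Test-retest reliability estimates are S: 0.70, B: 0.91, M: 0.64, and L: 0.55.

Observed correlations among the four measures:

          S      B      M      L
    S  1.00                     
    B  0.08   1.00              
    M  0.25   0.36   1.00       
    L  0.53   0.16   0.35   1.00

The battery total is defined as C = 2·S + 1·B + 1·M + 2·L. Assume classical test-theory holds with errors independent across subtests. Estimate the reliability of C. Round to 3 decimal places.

Var(C) = 2² + 1 + 1 + 2² + 2·[2·0.08 + 2·0.25 + 4·0.53 + 0.36 + 2·0.16 + 2·0.35] = 10 + 8.32 = 18.32.
Because errors are independent across components, Cov(Tᵢ,Tⱼ) = Cov(Xᵢ,Xⱼ); the off-diagonal part of the true-score variance is the same as above.
True-score variance = [2²·0.70 + 0.91 + 0.64 + 2²·0.55] + 8.32 = 6.55 + 8.32 = 14.87.
Reliability = 14.87 / 18.32 = 0.812.

0.812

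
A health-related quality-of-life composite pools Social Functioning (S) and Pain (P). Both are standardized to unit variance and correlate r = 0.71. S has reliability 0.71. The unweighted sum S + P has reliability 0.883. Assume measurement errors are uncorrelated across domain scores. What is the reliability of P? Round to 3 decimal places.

0.890

Var(S+P) = 2 + 2·0.71 = 3.420.
True-score variance = ρ_S + ρ_P + 2·0.71, so 0.883 = (0.71 + ρ_P + 1.42) / 3.420.
ρ_P = 0.883·3.420 − 0.71 − 1.42 = 0.890.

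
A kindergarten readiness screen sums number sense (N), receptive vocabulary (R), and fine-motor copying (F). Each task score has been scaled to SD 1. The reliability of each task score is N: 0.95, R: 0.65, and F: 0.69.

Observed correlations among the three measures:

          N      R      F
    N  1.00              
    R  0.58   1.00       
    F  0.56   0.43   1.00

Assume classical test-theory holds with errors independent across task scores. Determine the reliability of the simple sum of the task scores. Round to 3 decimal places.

Var(N+R+F) = 3 + 2·[0.58 + 0.56 + 0.43] = 3 + 3.14 = 6.14.
Because errors are independent across components, Cov(Tᵢ,Tⱼ) = Cov(Xᵢ,Xⱼ); the off-diagonal part of the true-score variance is the same as above.
True-score variance = [0.95 + 0.65 + 0.69] + 3.14 = 2.29 + 3.14 = 5.43.
Reliability = 5.43 / 6.14 = 0.884.

0.884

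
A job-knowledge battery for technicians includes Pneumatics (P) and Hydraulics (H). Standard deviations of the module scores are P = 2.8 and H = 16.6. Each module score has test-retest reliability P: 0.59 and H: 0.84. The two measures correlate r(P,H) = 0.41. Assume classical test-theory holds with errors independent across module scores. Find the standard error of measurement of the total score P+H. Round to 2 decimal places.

Var(total) = 283.4 + 38.1136 = 321.514.
True-score variance = 236.096 + 38.1136 = 274.21, so reliability = 0.8529.
Error variance = 321.514 − 274.21 = 47.304; SEM = √47.304 = 6.88.

6.88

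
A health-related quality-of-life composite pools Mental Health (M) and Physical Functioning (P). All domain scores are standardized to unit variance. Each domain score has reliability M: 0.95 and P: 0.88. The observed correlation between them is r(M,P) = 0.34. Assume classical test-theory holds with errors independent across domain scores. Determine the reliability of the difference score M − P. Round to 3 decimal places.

0.871

Var(M−P) = 1 + 1 − 2·0.34 = 2 − 0.68 = 1.32.
Because errors are independent across components, Cov(Tᵢ,Tⱼ) = Cov(Xᵢ,Xⱼ); the off-diagonal part of the true-score variance is the same as above.
True-score variance = [0.95 + 0.88] − 0.68 = 1.83 − 0.68 = 1.15.
Reliability = 1.15 / 1.32 = 0.871.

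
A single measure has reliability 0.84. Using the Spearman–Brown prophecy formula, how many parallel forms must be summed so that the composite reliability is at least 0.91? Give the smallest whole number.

k ≥ ρ*(1−ρ₁)/(ρ₁(1−ρ*)) = 0.91·0.16 / (0.84·0.09) = 1.926.
Smallest integer k = 2.

2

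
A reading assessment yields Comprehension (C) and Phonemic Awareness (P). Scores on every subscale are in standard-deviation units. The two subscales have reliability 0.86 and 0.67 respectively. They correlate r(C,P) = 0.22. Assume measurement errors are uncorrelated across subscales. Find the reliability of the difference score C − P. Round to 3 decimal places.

Var(C−P) = 1 + 1 − 2·0.22 = 2 − 0.44 = 1.56.
Because errors are independent across components, Cov(Tᵢ,Tⱼ) = Cov(Xᵢ,Xⱼ); the off-diagonal part of the true-score variance is the same as above.
True-score variance = [0.86 + 0.67] − 0.44 = 1.53 − 0.44 = 1.09.
Reliability = 1.09 / 1.56 = 0.699.

0.699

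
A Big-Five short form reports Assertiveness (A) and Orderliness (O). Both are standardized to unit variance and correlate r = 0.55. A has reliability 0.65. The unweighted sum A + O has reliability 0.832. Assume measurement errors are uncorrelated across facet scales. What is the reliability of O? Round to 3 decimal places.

0.829

Var(A+O) = 2 + 2·0.55 = 3.100.
True-score variance = ρ_A + ρ_O + 2·0.55, so 0.832 = (0.65 + ρ_O + 1.10) / 3.100.
ρ_O = 0.832·3.100 − 0.65 − 1.10 = 0.829.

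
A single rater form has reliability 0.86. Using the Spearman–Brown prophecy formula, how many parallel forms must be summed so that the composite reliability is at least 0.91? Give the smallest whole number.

k ≥ ρ*(1−ρ₁)/(ρ₁(1−ρ*)) = 0.91·0.14 / (0.86·0.09) = 1.646.
Smallest integer k = 2.

2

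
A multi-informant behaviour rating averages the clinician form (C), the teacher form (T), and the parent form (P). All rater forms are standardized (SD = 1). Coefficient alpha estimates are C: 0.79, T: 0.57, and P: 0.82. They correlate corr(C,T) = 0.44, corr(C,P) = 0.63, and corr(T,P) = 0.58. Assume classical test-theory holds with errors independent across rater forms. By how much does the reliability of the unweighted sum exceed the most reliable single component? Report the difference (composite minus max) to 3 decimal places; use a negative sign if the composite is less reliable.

Var(sum) = 3 + 3.3 = 6.3; true-score variance = 2.18 + 3.3 = 5.48; composite reliability = 0.8698.
Max component reliability = 0.8200.
Difference = 0.8698 − 0.8200 = 0.050.

0.050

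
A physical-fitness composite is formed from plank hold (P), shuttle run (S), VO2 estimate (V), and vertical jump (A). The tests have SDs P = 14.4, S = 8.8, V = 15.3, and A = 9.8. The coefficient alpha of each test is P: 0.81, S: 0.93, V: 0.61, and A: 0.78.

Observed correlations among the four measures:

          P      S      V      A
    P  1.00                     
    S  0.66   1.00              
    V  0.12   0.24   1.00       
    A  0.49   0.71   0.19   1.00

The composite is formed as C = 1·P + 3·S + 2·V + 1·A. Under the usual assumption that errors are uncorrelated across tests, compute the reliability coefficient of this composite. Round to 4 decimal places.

0.8664

Var(C) = 14.4² + 3²·8.8² + 2²·15.3² + 9.8² + 2·[3·14.4·8.8·0.66 + 2·14.4·15.3·0.12 + 14.4·9.8·0.49 + 6·8.8·15.3·0.24 + 3·8.8·9.8·0.71 + 2·15.3·9.8·0.19] = 1936.72 + 1614.96 = 3551.68.
With uncorrelated errors the cross-covariances are all true-score covariance, so they carry over unchanged; only the diagonal terms shrink to ρᵢσᵢ².
True-score variance = [14.4²·0.81 + 3²·8.8²·0.93 + 2²·15.3²·0.61 + 9.8²·0.78] + 1614.96 = 1462.23 + 1614.96 = 3077.19.
Reliability = 3077.19 / 3551.68 = 0.8664.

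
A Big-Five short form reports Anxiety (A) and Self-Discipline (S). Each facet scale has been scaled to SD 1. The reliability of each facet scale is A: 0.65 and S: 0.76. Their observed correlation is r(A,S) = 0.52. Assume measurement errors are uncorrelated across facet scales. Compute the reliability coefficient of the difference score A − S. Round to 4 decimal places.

Var(A−S) = 1 + 1 − 2·0.52 = 2 − 1.04 = 0.96.
With uncorrelated errors the cross-covariances are all true-score covariance, so they carry over unchanged; only the diagonal terms shrink to ρᵢσᵢ².
True-score variance = [0.65 + 0.76] − 1.04 = 1.41 − 1.04 = 0.37.
Reliability = 0.37 / 0.96 = 0.3854.

0.3854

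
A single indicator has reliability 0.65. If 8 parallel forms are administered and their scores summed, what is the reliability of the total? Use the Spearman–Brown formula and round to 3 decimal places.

0.937

ρ_k = kρ / (1 + (k−1)ρ) = 8·0.65 / (1 + 7·0.65) = 5.200 / 5.550 = 0.937.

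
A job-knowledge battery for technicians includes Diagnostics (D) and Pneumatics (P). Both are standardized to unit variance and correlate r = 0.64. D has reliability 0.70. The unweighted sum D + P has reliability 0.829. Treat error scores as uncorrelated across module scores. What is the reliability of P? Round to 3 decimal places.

0.739

Var(D+P) = 2 + 2·0.64 = 3.280.
True-score variance = ρ_D + ρ_P + 2·0.64, so 0.829 = (0.70 + ρ_P + 1.28) / 3.280.
ρ_P = 0.829·3.280 − 0.70 − 1.28 = 0.739.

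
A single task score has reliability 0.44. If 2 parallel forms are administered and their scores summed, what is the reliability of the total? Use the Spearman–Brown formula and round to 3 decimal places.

ρ_k = kρ / (1 + (k−1)ρ) = 2·0.44 / (1 + 1·0.44) = 0.880 / 1.440 = 0.611.

0.611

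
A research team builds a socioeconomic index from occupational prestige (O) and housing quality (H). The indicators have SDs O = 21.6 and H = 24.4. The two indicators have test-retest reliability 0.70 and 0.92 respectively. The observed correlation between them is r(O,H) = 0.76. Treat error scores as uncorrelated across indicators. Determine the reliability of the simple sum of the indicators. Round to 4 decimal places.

Var(O+H) = 21.6² + 24.4² + 2·[21.6·24.4·0.76] = 1061.92 + 801.101 = 1863.02.
Under uncorrelated errors the observed covariances equal the true-score covariances, so only the own-variance terms attenuate.
True-score variance = [21.6²·0.70 + 24.4²·0.92] + 801.101 = 874.323 + 801.101 = 1675.42.
Reliability = 1675.42 / 1863.02 = 0.8993.

0.8993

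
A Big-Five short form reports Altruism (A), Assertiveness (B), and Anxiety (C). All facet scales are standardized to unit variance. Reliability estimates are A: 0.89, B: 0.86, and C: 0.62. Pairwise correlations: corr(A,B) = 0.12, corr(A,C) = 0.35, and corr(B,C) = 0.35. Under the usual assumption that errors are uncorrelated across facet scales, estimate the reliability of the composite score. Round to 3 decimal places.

0.864

Var(A+B+C) = 3 + 2·[0.12 + 0.35 + 0.35] = 3 + 1.64 = 4.64.
With uncorrelated errors the cross-covariances are all true-score covariance, so they carry over unchanged; only the diagonal terms shrink to ρᵢσᵢ².
True-score variance = [0.89 + 0.86 + 0.62] + 1.64 = 2.37 + 1.64 = 4.01.
Reliability = 4.01 / 4.64 = 0.864.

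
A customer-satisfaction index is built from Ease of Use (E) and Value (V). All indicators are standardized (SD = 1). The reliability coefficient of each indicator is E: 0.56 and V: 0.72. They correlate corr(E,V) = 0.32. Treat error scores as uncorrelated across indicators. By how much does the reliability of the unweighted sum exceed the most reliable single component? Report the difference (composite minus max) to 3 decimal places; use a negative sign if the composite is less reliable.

0.007

Var(sum) = 2 + 0.64 = 2.64; true-score variance = 1.28 + 0.64 = 1.92; composite reliability = 0.7273.
Max component reliability = 0.7200.
Difference = 0.7273 − 0.7200 = 0.007.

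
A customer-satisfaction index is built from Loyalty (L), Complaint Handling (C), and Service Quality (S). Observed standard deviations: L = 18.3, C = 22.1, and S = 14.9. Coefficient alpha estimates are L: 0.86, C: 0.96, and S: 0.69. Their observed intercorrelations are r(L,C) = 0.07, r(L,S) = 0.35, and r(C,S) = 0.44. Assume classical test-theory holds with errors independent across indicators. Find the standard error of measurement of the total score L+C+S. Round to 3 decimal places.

Var(total) = 1045.31 + 537.264 = 1582.57.
True-score variance = 910.066 + 537.264 = 1447.33, so reliability = 0.9145.
Error variance = 1582.57 − 1447.33 = 135.244; SEM = √135.244 = 11.629.

11.629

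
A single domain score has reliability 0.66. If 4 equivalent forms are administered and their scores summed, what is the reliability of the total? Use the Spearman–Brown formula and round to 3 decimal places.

0.886

ρ_k = kρ / (1 + (k−1)ρ) = 4·0.66 / (1 + 3·0.66) = 2.640 / 2.980 = 0.886.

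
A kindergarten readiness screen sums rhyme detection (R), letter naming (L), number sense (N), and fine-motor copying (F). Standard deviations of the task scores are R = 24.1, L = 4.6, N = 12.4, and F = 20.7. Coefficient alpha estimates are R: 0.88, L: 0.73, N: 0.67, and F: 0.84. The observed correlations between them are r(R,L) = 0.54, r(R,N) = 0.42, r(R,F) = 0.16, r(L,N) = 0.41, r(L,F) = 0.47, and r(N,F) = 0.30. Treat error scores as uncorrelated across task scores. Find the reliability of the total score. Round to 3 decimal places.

0.903

Var(R+L+N+F) = 24.1² + 4.6² + 12.4² + 20.7² + 2·[24.1·4.6·0.54 + 24.1·12.4·0.42 + 24.1·20.7·0.16 + 4.6·12.4·0.41 + 4.6·20.7·0.47 + 12.4·20.7·0.30] = 1184.22 + 820.68 = 2004.9.
Under uncorrelated errors the observed covariances equal the true-score covariances, so only the own-variance terms attenuate.
True-score variance = [24.1²·0.88 + 4.6²·0.73 + 12.4²·0.67 + 20.7²·0.84] + 820.68 = 989.51 + 820.68 = 1810.19.
Reliability = 1810.19 / 2004.9 = 0.903.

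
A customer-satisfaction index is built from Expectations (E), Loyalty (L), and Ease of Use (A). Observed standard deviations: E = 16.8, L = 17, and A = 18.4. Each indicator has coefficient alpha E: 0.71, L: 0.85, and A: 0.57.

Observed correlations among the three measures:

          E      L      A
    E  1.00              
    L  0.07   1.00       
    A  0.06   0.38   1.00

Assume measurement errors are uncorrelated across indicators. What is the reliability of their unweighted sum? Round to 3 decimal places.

0.779

Var(E+L+A) = 16.8² + 17² + 18.4² + 2·[16.8·17·0.07 + 16.8·18.4·0.06 + 17·18.4·0.38] = 909.8 + 314.806 = 1224.61.
Under uncorrelated errors the observed covariances equal the true-score covariances, so only the own-variance terms attenuate.
True-score variance = [16.8²·0.71 + 17²·0.85 + 18.4²·0.57] + 314.806 = 639.02 + 314.806 = 953.826.
Reliability = 953.826 / 1224.61 = 0.779.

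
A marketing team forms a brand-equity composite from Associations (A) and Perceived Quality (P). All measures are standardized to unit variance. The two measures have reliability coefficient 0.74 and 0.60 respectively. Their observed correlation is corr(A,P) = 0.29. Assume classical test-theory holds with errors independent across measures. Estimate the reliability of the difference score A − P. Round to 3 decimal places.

Var(A−P) = 1 + 1 − 2·0.29 = 2 − 0.58 = 1.42.
Under uncorrelated errors the observed covariances equal the true-score covariances, so only the own-variance terms attenuate.
True-score variance = [0.74 + 0.60] − 0.58 = 1.34 − 0.58 = 0.76.
Reliability = 0.76 / 1.42 = 0.535.

0.535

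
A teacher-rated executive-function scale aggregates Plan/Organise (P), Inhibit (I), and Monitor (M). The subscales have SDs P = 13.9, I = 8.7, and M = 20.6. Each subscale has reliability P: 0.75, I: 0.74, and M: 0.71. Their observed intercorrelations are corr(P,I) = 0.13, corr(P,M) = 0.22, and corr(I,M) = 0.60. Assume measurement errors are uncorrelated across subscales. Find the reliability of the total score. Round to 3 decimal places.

Var(P+I+M) = 13.9² + 8.7² + 20.6² + 2·[13.9·8.7·0.13 + 13.9·20.6·0.22 + 8.7·20.6·0.60] = 693.26 + 372.495 = 1065.76.
Under uncorrelated errors the observed covariances equal the true-score covariances, so only the own-variance terms attenuate.
True-score variance = [13.9²·0.75 + 8.7²·0.74 + 20.6²·0.71] + 372.495 = 502.214 + 372.495 = 874.709.
Reliability = 874.709 / 1065.76 = 0.821.

0.821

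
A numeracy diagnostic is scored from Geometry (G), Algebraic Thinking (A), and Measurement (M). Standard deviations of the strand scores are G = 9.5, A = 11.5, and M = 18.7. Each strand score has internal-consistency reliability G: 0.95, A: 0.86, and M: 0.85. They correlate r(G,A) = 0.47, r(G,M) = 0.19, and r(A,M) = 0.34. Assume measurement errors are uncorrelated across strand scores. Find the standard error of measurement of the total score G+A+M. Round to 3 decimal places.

8.688

Var(total) = 572.19 + 316.436 = 888.626.
True-score variance = 496.709 + 316.436 = 813.145, so reliability = 0.9151.
Error variance = 888.626 − 813.145 = 75.481; SEM = √75.481 = 8.688.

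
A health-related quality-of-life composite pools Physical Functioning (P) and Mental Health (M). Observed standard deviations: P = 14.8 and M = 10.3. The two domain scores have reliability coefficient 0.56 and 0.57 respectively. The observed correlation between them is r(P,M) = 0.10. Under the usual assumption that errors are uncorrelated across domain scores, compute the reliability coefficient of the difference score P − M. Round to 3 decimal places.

Var(P−M) = 14.8² + 10.3² − 2·14.8·10.3·0.10 = 325.13 − 30.488 = 294.642.
Because errors are independent across components, Cov(Tᵢ,Tⱼ) = Cov(Xᵢ,Xⱼ); the off-diagonal part of the true-score variance is the same as above.
True-score variance = [14.8²·0.56 + 10.3²·0.57] − 30.488 = 183.134 − 30.488 = 152.646.
Reliability = 152.646 / 294.642 = 0.518.

0.518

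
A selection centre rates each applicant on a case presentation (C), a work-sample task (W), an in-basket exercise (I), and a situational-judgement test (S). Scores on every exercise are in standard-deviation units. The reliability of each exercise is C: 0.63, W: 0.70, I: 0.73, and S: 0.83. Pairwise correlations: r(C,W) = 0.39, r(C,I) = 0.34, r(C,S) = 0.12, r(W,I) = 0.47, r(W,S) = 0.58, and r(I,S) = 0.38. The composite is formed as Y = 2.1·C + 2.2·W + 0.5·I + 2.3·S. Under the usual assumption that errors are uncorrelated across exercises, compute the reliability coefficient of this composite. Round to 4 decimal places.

0.8556

Var(Y) = 2.1² + 2.2² + 0.5² + 2.3² + 2·[4.62·0.39 + 1.05·0.34 + 4.83·0.12 + 1.1·0.47 + 5.06·0.58 + 1.15·0.38] = 14.79 + 13.2544 = 28.0444.
Under uncorrelated errors the observed covariances equal the true-score covariances, so only the own-variance terms attenuate.
True-score variance = [2.1²·0.63 + 2.2²·0.70 + 0.5²·0.73 + 2.3²·0.83] + 13.2544 = 10.7395 + 13.2544 = 23.9939.
Reliability = 23.9939 / 28.0444 = 0.8556.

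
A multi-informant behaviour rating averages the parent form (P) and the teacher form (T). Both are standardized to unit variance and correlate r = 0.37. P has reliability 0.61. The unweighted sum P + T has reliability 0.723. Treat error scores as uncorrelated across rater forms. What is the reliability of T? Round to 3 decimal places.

0.631

Var(P+T) = 2 + 2·0.37 = 2.740.
True-score variance = ρ_P + ρ_T + 2·0.37, so 0.723 = (0.61 + ρ_T + 0.74) / 2.740.
ρ_T = 0.723·2.740 − 0.61 − 0.74 = 0.631.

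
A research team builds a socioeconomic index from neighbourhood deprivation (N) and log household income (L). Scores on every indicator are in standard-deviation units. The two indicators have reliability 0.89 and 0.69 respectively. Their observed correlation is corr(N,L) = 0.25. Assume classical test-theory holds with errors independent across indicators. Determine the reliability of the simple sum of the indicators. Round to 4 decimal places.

Var(N+L) = 2 + 2·[0.25] = 2 + 0.5 = 2.5.
Under uncorrelated errors the observed covariances equal the true-score covariances, so only the own-variance terms attenuate.
True-score variance = [0.89 + 0.69] + 0.5 = 1.58 + 0.5 = 2.08.
Reliability = 2.08 / 2.5 = 0.8320.

0.8320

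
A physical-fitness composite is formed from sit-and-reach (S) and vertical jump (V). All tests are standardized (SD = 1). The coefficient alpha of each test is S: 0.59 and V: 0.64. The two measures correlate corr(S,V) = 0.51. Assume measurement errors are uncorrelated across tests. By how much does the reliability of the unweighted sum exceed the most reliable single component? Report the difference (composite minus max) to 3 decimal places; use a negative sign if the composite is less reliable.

0.105

Var(sum) = 2 + 1.02 = 3.02; true-score variance = 1.23 + 1.02 = 2.25; composite reliability = 0.7450.
Max component reliability = 0.6400.
Difference = 0.7450 − 0.6400 = 0.105.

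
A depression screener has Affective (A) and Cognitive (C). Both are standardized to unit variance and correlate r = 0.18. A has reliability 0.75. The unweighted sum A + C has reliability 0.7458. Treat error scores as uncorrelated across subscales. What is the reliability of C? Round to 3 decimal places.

0.650

Var(A+C) = 2 + 2·0.18 = 2.360.
True-score variance = ρ_A + ρ_C + 2·0.18, so 0.7458 = (0.75 + ρ_C + 0.36) / 2.360.
ρ_C = 0.7458·2.360 − 0.75 − 0.36 = 0.650.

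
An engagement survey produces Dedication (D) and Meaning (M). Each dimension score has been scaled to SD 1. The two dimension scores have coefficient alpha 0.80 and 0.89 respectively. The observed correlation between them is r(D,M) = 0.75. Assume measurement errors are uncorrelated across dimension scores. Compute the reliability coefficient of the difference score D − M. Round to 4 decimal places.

Var(D−M) = 1 + 1 − 2·0.75 = 2 − 1.5 = 0.5.
With uncorrelated errors the cross-covariances are all true-score covariance, so they carry over unchanged; only the diagonal terms shrink to ρᵢσᵢ².
True-score variance = [0.80 + 0.89] − 1.5 = 1.69 − 1.5 = 0.19.
Reliability = 0.19 / 0.5 = 0.3800.

0.3800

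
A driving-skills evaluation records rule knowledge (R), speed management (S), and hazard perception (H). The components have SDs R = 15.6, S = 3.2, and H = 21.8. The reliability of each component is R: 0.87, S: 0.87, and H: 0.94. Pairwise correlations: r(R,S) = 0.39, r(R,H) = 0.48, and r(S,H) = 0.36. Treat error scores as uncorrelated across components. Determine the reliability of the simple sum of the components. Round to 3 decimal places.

0.946

Var(R+S+H) = 15.6² + 3.2² + 21.8² + 2·[15.6·3.2·0.39 + 15.6·21.8·0.48 + 3.2·21.8·0.36] = 728.84 + 415.642 = 1144.48.
Under uncorrelated errors the observed covariances equal the true-score covariances, so only the own-variance terms attenuate.
True-score variance = [15.6²·0.87 + 3.2²·0.87 + 21.8²·0.94] + 415.642 = 667.358 + 415.642 = 1083.
Reliability = 1083 / 1144.48 = 0.946.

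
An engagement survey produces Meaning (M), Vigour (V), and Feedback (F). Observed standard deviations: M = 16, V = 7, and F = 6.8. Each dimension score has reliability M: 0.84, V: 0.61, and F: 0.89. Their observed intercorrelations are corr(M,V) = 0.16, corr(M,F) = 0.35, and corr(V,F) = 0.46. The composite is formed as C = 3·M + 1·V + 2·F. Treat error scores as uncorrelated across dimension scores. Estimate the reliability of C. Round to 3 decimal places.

Var(C) = 3²·16² + 7² + 2²·6.8² + 2·[3·16·7·0.16 + 6·16·6.8·0.35 + 2·7·6.8·0.46] = 2537.96 + 652.064 = 3190.02.
Under uncorrelated errors the observed covariances equal the true-score covariances, so only the own-variance terms attenuate.
True-score variance = [3²·16²·0.84 + 7²·0.61 + 2²·6.8²·0.89] + 652.064 = 2129.86 + 652.064 = 2781.93.
Reliability = 2781.93 / 3190.02 = 0.872.

0.872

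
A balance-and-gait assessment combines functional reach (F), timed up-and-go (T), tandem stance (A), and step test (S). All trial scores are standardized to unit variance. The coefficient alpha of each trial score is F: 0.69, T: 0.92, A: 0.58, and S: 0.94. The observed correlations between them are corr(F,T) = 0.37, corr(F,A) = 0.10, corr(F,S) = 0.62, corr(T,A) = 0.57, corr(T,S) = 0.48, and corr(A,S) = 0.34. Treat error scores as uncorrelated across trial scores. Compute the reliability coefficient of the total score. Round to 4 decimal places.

0.9029

Var(F+T+A+S) = 4 + 2·[0.37 + 0.10 + 0.62 + 0.57 + 0.48 + 0.34] = 4 + 4.96 = 8.96.
With uncorrelated errors the cross-covariances are all true-score covariance, so they carry over unchanged; only the diagonal terms shrink to ρᵢσᵢ².
True-score variance = [0.69 + 0.92 + 0.58 + 0.94] + 4.96 = 3.13 + 4.96 = 8.09.
Reliability = 8.09 / 8.96 = 0.9029.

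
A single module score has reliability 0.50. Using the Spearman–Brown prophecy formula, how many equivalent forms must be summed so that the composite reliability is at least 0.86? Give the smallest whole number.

k ≥ ρ*(1−ρ₁)/(ρ₁(1−ρ*)) = 0.86·0.50 / (0.50·0.14) = 6.143.
Smallest integer k = 7.

7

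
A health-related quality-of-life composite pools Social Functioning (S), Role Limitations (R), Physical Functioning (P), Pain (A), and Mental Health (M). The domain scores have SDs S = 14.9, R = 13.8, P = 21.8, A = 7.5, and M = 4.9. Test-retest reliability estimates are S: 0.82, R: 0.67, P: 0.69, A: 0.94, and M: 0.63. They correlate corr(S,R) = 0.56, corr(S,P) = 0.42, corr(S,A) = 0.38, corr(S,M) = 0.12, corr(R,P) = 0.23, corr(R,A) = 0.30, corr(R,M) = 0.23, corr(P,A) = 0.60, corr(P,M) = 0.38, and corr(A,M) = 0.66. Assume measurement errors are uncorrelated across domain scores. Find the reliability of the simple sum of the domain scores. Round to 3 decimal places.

0.877

Var(S+R+P+A+M) = 14.9² + 13.8² + 21.8² + 7.5² + 4.9² + 2·[14.9·13.8·0.56 + 14.9·21.8·0.42 + 14.9·7.5·0.38 + 14.9·4.9·0.12 + 13.8·21.8·0.23 + 13.8·7.5·0.30 + 13.8·4.9·0.23 + 21.8·7.5·0.60 + 21.8·4.9·0.38 + 7.5·4.9·0.66] = 967.95 + 1163.08 = 2131.03.
Under uncorrelated errors the observed covariances equal the true-score covariances, so only the own-variance terms attenuate.
True-score variance = [14.9²·0.82 + 13.8²·0.67 + 21.8²·0.69 + 7.5²·0.94 + 4.9²·0.63] + 1163.08 = 705.56 + 1163.08 = 1868.64.
Reliability = 1868.64 / 2131.03 = 0.877.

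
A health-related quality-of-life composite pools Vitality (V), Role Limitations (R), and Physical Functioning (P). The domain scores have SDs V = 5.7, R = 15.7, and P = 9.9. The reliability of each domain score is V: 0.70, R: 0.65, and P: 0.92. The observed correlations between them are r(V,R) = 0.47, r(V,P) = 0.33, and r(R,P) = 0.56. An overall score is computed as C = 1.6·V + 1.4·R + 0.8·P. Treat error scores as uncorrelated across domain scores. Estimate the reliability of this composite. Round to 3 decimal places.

0.812

Var(C) = 1.6²·5.7² + 1.4²·15.7² + 0.8²·9.9² + 2·[2.24·5.7·15.7·0.47 + 1.28·5.7·9.9·0.33 + 1.12·15.7·9.9·0.56] = 629.021 + 431.074 = 1060.09.
Under uncorrelated errors the observed covariances equal the true-score covariances, so only the own-variance terms attenuate.
True-score variance = [1.6²·5.7²·0.70 + 1.4²·15.7²·0.65 + 0.8²·9.9²·0.92] + 431.074 = 429.959 + 431.074 = 861.032.
Reliability = 861.032 / 1060.09 = 0.812.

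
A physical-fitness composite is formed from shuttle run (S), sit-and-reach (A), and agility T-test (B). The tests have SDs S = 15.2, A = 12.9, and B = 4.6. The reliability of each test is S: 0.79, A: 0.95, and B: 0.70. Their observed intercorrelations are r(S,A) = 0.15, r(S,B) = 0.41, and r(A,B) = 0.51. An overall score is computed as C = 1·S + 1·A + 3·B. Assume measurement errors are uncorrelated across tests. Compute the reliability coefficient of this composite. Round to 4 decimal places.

Var(C) = 15.2² + 12.9² + 3²·4.6² + 2·[15.2·12.9·0.15 + 3·15.2·4.6·0.41 + 3·12.9·4.6·0.51] = 587.89 + 412.408 = 1000.3.
With uncorrelated errors the cross-covariances are all true-score covariance, so they carry over unchanged; only the diagonal terms shrink to ρᵢσᵢ².
True-score variance = [15.2²·0.79 + 12.9²·0.95 + 3²·4.6²·0.70] + 412.408 = 473.919 + 412.408 = 886.327.
Reliability = 886.327 / 1000.3 = 0.8861.

0.8861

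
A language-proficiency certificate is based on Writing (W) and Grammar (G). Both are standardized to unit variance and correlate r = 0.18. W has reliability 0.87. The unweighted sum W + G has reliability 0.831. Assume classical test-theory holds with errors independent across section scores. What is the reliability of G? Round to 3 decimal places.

0.731

Var(W+G) = 2 + 2·0.18 = 2.360.
True-score variance = ρ_W + ρ_G + 2·0.18, so 0.831 = (0.87 + ρ_G + 0.36) / 2.360.
ρ_G = 0.831·2.360 − 0.87 − 0.36 = 0.731.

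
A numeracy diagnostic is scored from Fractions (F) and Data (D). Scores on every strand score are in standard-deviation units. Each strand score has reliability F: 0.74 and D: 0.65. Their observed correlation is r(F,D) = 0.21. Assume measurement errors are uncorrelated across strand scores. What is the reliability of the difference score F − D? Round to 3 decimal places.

0.614

Var(F−D) = 1 + 1 − 2·0.21 = 2 − 0.42 = 1.58.
Under uncorrelated errors the observed covariances equal the true-score covariances, so only the own-variance terms attenuate.
True-score variance = [0.74 + 0.65] − 0.42 = 1.39 − 0.42 = 0.97.
Reliability = 0.97 / 1.58 = 0.614.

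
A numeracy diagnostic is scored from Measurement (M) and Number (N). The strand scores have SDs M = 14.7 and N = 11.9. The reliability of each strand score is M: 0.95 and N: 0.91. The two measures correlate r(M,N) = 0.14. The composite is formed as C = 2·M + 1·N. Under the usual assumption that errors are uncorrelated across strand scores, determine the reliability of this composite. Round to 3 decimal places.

Var(C) = 2²·14.7² + 11.9² + 2·[2·14.7·11.9·0.14] = 1005.97 + 97.9608 = 1103.93.
Under uncorrelated errors the observed covariances equal the true-score covariances, so only the own-variance terms attenuate.
True-score variance = [2²·14.7²·0.95 + 11.9²·0.91] + 97.9608 = 950.007 + 97.9608 = 1047.97.
Reliability = 1047.97 / 1103.93 = 0.949.

0.949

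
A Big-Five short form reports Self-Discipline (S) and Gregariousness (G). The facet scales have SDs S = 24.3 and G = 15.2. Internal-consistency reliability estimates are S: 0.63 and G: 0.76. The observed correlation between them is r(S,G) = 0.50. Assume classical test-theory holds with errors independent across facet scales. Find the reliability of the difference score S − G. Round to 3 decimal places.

0.394

Var(S−G) = 24.3² + 15.2² − 2·24.3·15.2·0.50 = 821.53 − 369.36 = 452.17.
Because errors are independent across components, Cov(Tᵢ,Tⱼ) = Cov(Xᵢ,Xⱼ); the off-diagonal part of the true-score variance is the same as above.
True-score variance = [24.3²·0.63 + 15.2²·0.76] − 369.36 = 547.599 − 369.36 = 178.239.
Reliability = 178.239 / 452.17 = 0.394.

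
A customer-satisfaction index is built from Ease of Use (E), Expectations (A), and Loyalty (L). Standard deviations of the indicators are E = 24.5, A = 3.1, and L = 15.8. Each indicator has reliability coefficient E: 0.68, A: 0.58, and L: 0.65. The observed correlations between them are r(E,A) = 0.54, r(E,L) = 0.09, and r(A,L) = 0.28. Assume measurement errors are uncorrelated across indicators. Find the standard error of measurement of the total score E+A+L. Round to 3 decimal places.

16.837

Var(total) = 859.5 + 179.133 = 1038.63.
True-score variance = 576.01 + 179.133 = 755.143, so reliability = 0.7271.
Error variance = 1038.63 − 755.143 = 283.49; SEM = √283.49 = 16.837.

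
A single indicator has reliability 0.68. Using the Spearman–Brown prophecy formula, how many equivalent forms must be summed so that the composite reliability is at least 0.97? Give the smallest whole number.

16

k ≥ ρ*(1−ρ₁)/(ρ₁(1−ρ*)) = 0.97·0.32 / (0.68·0.03) = 15.216.
Smallest integer k = 16.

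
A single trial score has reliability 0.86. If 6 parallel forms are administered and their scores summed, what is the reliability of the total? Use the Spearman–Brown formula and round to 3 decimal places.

0.974

ρ_k = kρ / (1 + (k−1)ρ) = 6·0.86 / (1 + 5·0.86) = 5.160 / 5.300 = 0.974.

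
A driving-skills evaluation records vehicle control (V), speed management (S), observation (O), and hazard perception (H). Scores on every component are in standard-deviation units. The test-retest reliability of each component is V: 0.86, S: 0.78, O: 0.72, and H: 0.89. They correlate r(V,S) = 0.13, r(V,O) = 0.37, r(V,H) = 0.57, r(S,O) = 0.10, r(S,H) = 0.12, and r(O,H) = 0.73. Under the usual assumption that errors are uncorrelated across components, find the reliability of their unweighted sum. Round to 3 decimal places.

0.907

Var(V+S+O+H) = 4 + 2·[0.13 + 0.37 + 0.57 + 0.10 + 0.12 + 0.73] = 4 + 4.04 = 8.04.
Under uncorrelated errors the observed covariances equal the true-score covariances, so only the own-variance terms attenuate.
True-score variance = [0.86 + 0.78 + 0.72 + 0.89] + 4.04 = 3.25 + 4.04 = 7.29.
Reliability = 7.29 / 8.04 = 0.907.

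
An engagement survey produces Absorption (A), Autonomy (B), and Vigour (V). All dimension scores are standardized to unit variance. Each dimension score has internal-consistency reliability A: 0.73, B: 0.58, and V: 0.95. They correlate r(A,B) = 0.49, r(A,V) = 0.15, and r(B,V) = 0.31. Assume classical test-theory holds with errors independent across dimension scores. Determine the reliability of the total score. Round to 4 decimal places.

Var(A+B+V) = 3 + 2·[0.49 + 0.15 + 0.31] = 3 + 1.9 = 4.9.
Under uncorrelated errors the observed covariances equal the true-score covariances, so only the own-variance terms attenuate.
True-score variance = [0.73 + 0.58 + 0.95] + 1.9 = 2.26 + 1.9 = 4.16.
Reliability = 4.16 / 4.9 = 0.8490.

0.8490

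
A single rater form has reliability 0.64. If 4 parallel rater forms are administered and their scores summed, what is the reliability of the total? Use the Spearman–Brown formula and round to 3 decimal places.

0.877

ρ_k = kρ / (1 + (k−1)ρ) = 4·0.64 / (1 + 3·0.64) = 2.560 / 2.920 = 0.877.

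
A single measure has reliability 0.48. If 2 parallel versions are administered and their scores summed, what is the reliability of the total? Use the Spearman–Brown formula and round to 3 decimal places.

ρ_k = kρ / (1 + (k−1)ρ) = 2·0.48 / (1 + 1·0.48) = 0.960 / 1.480 = 0.649.

0.649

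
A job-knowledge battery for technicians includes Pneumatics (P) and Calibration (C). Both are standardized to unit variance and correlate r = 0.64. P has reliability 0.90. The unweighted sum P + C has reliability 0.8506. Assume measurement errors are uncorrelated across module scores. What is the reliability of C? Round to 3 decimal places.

0.610

Var(P+C) = 2 + 2·0.64 = 3.280.
True-score variance = ρ_P + ρ_C + 2·0.64, so 0.8506 = (0.90 + ρ_C + 1.28) / 3.280.
ρ_C = 0.8506·3.280 − 0.90 − 1.28 = 0.610.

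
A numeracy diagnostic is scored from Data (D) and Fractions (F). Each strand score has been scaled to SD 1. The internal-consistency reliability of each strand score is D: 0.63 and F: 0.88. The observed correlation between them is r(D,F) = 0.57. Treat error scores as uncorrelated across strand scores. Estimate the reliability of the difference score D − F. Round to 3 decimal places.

Var(D−F) = 1 + 1 − 2·0.57 = 2 − 1.14 = 0.86.
Under uncorrelated errors the observed covariances equal the true-score covariances, so only the own-variance terms attenuate.
True-score variance = [0.63 + 0.88] − 1.14 = 1.51 − 1.14 = 0.37.
Reliability = 0.37 / 0.86 = 0.430.

0.430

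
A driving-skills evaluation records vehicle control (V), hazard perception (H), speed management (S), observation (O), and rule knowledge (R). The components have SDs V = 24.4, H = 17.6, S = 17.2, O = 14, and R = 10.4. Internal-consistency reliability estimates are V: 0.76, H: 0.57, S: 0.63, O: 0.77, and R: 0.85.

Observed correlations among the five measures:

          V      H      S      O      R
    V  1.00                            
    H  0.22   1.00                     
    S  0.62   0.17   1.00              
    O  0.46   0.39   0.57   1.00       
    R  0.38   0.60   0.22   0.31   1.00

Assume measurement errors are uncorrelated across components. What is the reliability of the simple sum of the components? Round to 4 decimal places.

Var(V+H+S+O+R) = 24.4² + 17.6² + 17.2² + 14² + 10.4² + 2·[24.4·17.6·0.22 + 24.4·17.2·0.62 + 24.4·14·0.46 + 24.4·10.4·0.38 + 17.6·17.2·0.17 + 17.6·14·0.39 + 17.6·10.4·0.60 + 17.2·14·0.57 + 17.2·10.4·0.22 + 14·10.4·0.31] = 1505.12 + 2174.74 = 3679.86.
Under uncorrelated errors the observed covariances equal the true-score covariances, so only the own-variance terms attenuate.
True-score variance = [24.4²·0.76 + 17.6²·0.57 + 17.2²·0.63 + 14²·0.77 + 10.4²·0.85] + 2174.74 = 1058.27 + 2174.74 = 3233.01.
Reliability = 3233.01 / 3679.86 = 0.8786.

0.8786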